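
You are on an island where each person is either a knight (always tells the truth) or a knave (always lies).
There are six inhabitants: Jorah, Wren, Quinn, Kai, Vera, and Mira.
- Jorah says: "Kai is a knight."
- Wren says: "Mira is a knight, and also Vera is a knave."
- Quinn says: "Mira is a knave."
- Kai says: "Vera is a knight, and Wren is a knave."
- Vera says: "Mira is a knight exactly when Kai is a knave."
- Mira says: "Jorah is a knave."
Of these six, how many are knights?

The unique consistent assignment is Jorah=knight, Wren=knave, Quinn=knight, Kai=knight, Vera=knight, Mira=knave.
That has 4 knights.

4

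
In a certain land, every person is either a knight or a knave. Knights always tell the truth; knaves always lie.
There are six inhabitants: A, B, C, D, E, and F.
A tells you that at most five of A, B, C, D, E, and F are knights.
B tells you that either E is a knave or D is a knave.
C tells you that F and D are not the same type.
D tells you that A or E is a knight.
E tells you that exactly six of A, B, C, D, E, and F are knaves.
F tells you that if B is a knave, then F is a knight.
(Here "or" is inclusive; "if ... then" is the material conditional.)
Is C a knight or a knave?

Consistent assignments: {A=knight, B=knight, C=knave, D=knight, E=knave, F=knight}
In every consistent assignment, C is a knave.

C is a knave.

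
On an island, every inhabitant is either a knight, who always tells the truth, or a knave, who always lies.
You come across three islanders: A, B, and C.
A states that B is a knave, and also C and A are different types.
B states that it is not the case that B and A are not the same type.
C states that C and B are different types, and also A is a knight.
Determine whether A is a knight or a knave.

A is a knight.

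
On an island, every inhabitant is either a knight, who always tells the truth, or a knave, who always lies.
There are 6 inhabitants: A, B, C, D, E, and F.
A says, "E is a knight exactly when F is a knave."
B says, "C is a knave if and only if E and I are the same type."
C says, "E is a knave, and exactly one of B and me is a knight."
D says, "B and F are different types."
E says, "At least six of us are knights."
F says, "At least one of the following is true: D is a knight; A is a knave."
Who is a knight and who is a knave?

A is a knight, and the claim "E is a knight exactly when F is a knave" is indeed True.
Since B is a knave, "C is a knave if and only if E and I are the same type" needs to be False, which holds.
C is a knight; "E is a knave, and exactly one of B and me is a knight" is True, as required.
D is a knight; "B and F are different types" is True, as required.
As a knave, E's statement "at least six of us are knights" should be False; it is.
As a knight, F's statement "at least one of the following is true: D is a knight; A is a knave" should be True; it is.

Knights: A, C, D, and F. Knaves: B and E.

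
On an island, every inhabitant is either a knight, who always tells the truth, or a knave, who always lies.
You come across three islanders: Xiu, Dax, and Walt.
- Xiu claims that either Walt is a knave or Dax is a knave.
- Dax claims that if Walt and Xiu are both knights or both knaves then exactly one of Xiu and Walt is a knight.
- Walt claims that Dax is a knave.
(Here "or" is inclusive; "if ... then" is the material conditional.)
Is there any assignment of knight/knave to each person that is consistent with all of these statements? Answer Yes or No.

One consistent assignment: Xiu=knight, Dax=knight, Walt=knave.

Yes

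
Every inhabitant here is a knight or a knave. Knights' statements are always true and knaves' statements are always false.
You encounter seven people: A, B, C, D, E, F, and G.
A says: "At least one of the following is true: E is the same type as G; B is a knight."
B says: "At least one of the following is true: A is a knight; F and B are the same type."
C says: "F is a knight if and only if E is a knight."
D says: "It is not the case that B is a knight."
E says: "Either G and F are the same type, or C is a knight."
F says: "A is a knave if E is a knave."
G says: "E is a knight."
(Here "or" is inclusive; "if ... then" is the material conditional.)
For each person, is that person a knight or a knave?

Knights: A, B, C, E, F, and G. Knaves: D.

Since A is a knight, "at least one of the following is true: E is the same type as G; B is a knight" needs to be True, which holds.
Since B is a knight, "at least one of the following is true: A is a knight; F and B are the same type" needs to be True, which holds.
C is a knight, so "F is a knight if and only if E is a knight" must be True — and it is.
As a knave, D's statement "it is not the case that B is a knight" should be false; it is.
As a knight, E's statement "either G and F are the same type, or C is a knight" should be True; it is.
Since F is a knight, "A is a knave if E is a knave" needs to be True, which holds.
G is a knight, so "E is a knight" must be True — and it is.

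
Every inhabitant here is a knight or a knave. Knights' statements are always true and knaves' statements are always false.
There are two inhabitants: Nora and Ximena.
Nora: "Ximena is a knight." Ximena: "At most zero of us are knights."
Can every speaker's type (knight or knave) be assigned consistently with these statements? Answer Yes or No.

Checking all 4 assignments, each has at least one speaker whose statement's truth value contradicts their type.

No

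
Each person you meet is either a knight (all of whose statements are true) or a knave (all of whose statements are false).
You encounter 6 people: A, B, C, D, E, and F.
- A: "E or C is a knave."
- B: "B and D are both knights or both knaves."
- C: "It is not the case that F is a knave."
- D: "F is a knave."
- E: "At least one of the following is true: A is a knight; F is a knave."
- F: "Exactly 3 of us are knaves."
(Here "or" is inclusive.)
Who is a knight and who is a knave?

A is a knight, B is a knight, C is a knave, D is a knight, E is a knight, and F is a knave.

A (knight): "E or C is a knave" — true. ✓
B is a knight, so "B and D are both knights or both knaves" must be true — and it is.
C (knave): "it is not the case that F is a knave" — false. ✓
D is a knight; "F is a knave" is true, as required.
E is a knight; "at least one of the following is true: A is a knight; F is a knave" is true, as required.
F is a knave, and the claim "exactly 3 of us are knaves" is indeed false.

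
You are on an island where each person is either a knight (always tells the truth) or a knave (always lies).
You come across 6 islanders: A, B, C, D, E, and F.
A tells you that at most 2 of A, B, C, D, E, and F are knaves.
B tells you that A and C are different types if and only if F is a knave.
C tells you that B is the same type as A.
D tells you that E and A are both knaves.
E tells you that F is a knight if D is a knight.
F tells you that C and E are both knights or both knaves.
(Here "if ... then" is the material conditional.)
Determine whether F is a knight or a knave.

F is a knight.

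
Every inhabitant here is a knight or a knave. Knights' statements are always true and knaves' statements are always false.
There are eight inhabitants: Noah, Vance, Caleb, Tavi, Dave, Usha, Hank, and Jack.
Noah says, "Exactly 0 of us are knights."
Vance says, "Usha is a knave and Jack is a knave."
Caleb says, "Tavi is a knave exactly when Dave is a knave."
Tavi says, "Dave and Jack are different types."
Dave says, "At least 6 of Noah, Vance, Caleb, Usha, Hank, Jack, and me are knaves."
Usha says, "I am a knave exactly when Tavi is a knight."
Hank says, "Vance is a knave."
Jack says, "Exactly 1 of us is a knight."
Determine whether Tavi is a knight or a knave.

Tavi is a knave.

Consistent assignments: {Noah=knave, Vance=knight, Caleb=knight, Tavi=knave, Dave=knave, Usha=knave, Hank=knave, Jack=knave}; {Noah=knave, Vance=knave, Caleb=knight, Tavi=knave, Dave=knave, Usha=knight, Hank=knight, Jack=knave}
In every consistent assignment, Tavi is a knave.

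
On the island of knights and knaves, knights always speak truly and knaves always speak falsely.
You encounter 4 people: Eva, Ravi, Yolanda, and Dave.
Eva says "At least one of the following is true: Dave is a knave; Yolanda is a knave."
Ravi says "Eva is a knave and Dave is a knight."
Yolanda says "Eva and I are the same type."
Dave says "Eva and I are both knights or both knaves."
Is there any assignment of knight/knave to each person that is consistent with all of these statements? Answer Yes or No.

Yes

One consistent assignment: Eva=knight, Ravi=knave, Yolanda=knight, Dave=knave.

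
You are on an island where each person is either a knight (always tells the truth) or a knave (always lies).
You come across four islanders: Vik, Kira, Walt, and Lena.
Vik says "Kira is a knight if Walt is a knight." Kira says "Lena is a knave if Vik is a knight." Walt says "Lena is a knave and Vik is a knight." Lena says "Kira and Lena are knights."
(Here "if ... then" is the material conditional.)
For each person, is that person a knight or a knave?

Vik is a knight; "Kira is a knight if Walt is a knight" is True, as required.
Kira is a knight; "Lena is a knave if Vik is a knight" is True, as required.
Walt is a knight, and the claim "Lena is a knave and Vik is a knight" is indeed True.
Lena is a knave; "Kira and Lena are knights" is False, as required.

Vik is a knight, Kira is a knight, Walt is a knight, and Lena is a knave.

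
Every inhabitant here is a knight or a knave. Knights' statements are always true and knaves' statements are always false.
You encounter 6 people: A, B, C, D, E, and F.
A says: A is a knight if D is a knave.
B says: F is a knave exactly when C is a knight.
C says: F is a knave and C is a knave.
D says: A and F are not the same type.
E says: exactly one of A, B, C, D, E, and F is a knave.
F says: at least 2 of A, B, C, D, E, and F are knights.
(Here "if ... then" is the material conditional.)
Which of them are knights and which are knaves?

A is a knight; "A is a knight if D is a knave" is true, as required.
B is a knight; "F is a knave exactly when C is a knight" is true, as required.
C (knave): "F is a knave and C is a knave" — False. ✓
D is a knave; "A and F are not the same type" is False, as required.
Since E is a knave, "exactly one of A, B, C, D, E, and F is a knave" needs to be False, which holds.
Since F is a knight, "at least 2 of A, B, C, D, E, and F are knights" needs to be true, which holds.

A is a knight, B is a knight, C is a knave, D is a knave, E is a knave, and F is a knight.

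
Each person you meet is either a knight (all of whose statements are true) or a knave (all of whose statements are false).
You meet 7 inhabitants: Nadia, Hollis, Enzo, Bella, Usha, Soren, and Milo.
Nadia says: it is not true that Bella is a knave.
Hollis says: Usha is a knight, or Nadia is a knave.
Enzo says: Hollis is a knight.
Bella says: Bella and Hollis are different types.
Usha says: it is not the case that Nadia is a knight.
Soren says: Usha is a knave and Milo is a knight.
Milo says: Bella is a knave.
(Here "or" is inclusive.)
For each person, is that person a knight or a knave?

Nadia is a knight, Hollis is a knave, Enzo is a knave, Bella is a knight, Usha is a knave, Soren is a knave, and Milo is a knave.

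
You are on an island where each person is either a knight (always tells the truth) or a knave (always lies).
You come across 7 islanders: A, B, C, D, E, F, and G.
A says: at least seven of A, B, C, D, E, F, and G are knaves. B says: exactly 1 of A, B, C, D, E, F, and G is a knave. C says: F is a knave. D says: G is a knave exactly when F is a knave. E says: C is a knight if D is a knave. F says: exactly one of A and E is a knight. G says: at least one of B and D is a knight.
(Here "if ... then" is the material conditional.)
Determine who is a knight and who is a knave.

A is a knave, so "at least seven of A, B, C, D, E, F, and G are knaves" must be False — and it is.
B (knave): "exactly 1 of A, B, C, D, E, F, and G is a knave" — False. ✓
Since C is a knave, "F is a knave" needs to be False, which holds.
D is a knight, and the claim "G is a knave exactly when F is a knave" is indeed True.
E is a knight, so "C is a knight if D is a knave" must be True — and it is.
Since F is a knight, "exactly one of A and E is a knight" needs to be True, which holds.
G is a knight, and the claim "at least one of B and D is a knight" is indeed True.

Knights: D, E, F, and G. Knaves: A, B, and C.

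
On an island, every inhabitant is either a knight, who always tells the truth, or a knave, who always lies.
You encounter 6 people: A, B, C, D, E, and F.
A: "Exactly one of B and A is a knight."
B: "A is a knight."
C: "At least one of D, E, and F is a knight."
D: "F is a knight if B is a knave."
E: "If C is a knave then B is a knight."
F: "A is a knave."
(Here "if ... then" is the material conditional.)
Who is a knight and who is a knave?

Knights: C, D, E, and F. Knaves: A and B.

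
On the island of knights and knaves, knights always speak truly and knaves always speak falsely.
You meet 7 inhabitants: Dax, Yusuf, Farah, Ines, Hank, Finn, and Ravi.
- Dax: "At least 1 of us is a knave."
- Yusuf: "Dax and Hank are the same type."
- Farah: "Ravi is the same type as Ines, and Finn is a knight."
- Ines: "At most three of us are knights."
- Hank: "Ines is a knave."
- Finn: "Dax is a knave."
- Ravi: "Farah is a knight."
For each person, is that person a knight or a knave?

Dax is a knight; "at least 1 of us is a knave" is true, as required.
Yusuf (knave): "Dax and Hank are the same type" — False. ✓
Farah is a knave, so "Ravi is the same type as Ines, and Finn is a knight" must be False — and it is.
Ines (knight): "at most three of us are knights" — true. ✓
Hank is a knave, and the claim "Ines is a knave" is indeed False.
Since Finn is a knave, "Dax is a knave" needs to be False, which holds.
Ravi (knave): "Farah is a knight" — False. ✓

Knights: Dax and Ines. Knaves: Yusuf, Farah, Hank, Finn, and Ravi.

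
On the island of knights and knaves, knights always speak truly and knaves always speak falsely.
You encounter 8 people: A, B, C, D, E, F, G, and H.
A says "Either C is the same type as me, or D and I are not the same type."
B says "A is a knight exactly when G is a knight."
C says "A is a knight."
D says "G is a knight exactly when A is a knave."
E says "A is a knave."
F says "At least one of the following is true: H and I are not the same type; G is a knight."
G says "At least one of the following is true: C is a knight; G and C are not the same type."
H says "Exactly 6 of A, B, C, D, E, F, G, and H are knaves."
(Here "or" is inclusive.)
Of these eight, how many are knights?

The unique consistent assignment is A=knight, B=knight, C=knight, D=knave, E=knave, F=knight, G=knight, H=knave.
That has 5 knights.

5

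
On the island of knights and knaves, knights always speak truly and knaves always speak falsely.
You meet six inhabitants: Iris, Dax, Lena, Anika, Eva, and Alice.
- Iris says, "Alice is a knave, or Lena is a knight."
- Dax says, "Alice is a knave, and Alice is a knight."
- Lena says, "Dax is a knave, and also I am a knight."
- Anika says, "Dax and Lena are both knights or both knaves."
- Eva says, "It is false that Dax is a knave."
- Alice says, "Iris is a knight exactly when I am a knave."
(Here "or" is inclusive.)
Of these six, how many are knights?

The unique consistent assignment is Iris=knave, Dax=knave, Lena=knave, Anika=knight, Eva=knave, Alice=knight.
That has 2 knights.

2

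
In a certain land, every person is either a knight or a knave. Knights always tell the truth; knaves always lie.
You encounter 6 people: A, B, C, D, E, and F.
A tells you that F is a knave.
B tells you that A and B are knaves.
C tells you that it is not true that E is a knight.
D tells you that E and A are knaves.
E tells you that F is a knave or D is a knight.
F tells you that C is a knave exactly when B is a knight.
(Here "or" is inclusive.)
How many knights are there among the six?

2

The unique consistent assignment is A=knight, B=knave, C=knave, D=knave, E=knight, F=knave.
That has 2 knights.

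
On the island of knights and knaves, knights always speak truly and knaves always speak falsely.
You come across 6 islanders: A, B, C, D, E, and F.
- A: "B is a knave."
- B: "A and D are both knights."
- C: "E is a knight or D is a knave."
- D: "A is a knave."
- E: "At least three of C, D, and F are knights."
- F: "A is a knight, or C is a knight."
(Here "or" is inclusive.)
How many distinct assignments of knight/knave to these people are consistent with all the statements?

1

Consistent assignments:
  A=knight, B=knave, C=knight, D=knave, E=knave, F=knight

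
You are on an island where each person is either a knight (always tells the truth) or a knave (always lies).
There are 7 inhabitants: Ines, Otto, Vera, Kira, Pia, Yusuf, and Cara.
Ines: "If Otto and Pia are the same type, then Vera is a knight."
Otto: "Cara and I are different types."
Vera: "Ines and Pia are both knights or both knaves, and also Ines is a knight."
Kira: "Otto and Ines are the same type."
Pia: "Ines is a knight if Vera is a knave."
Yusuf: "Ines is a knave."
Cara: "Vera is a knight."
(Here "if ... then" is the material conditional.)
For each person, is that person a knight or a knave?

Knights: Kira and Yusuf. Knaves: Ines, Otto, Vera, Pia, and Cara.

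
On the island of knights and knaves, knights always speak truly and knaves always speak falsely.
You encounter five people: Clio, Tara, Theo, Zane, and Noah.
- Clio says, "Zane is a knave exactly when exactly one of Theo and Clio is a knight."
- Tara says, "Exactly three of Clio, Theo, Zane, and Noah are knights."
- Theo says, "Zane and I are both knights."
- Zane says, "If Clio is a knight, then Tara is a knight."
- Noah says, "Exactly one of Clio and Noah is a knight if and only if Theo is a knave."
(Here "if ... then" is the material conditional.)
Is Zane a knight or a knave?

Zane is a knight.

Consistent assignments: {Clio=knight, Tara=knight, Theo=knight, Zane=knight, Noah=knave}
In every consistent assignment, Zane is a knight.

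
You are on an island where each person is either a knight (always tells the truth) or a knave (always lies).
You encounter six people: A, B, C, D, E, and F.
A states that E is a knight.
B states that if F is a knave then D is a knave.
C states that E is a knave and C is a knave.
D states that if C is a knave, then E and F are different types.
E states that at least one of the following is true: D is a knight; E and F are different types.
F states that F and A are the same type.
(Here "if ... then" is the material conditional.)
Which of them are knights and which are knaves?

A is a knight, B is a knave, C is a knave, D is a knight, E is a knight, and F is a knave.

A is a knight, and the claim "E is a knight" is indeed True.
As a knave, B's statement "if F is a knave then D is a knave" should be False; it is.
C is a knave, and the claim "E is a knave and C is a knave" is indeed False.
D is a knight, and the claim "if C is a knave, then E and F are different types" is indeed True.
As a knight, E's statement "at least one of the following is true: D is a knight; E and F are different types" should be True; it is.
F is a knave, and the claim "F and A are the same type" is indeed False.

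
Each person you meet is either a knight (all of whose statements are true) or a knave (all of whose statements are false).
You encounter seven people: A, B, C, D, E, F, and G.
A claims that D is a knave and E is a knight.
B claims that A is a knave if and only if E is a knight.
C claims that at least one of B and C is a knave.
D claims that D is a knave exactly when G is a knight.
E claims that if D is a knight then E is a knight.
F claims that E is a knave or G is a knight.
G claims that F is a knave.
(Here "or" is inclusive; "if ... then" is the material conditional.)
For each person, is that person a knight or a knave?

A is a knave, B is a knave, C is a knight, D is a knight, E is a knave, F is a knight, and G is a knave.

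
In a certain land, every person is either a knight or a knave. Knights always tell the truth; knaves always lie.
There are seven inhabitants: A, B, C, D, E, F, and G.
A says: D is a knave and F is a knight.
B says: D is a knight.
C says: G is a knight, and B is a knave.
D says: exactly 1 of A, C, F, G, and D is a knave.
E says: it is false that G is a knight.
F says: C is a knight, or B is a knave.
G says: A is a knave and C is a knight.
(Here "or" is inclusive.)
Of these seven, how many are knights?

3

The unique consistent assignment is A=knight, B=knave, C=knave, D=knave, E=knight, F=knight, G=knave.
That has 3 knights.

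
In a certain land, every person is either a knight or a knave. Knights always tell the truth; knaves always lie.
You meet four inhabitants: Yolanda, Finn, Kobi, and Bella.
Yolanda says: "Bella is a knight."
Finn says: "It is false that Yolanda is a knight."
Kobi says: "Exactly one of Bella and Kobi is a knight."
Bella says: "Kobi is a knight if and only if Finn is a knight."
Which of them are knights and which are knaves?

As a knave, Yolanda's statement "Bella is a knight" should be false; it is.
Finn is a knight, and the claim "it is false that Yolanda is a knight" is indeed True.
As a knave, Kobi's statement "exactly one of Bella and Kobi is a knight" should be false; it is.
Bella (knave): "Kobi is a knight if and only if Finn is a knight" — false. ✓

Yolanda is a knave, Finn is a knight, Kobi is a knave, and Bella is a knave.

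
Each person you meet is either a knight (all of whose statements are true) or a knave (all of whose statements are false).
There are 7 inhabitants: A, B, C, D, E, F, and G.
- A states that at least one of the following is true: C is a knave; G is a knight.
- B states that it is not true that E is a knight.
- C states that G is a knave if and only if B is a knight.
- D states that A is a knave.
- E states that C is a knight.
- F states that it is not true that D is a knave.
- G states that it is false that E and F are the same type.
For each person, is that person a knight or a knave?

A is a knight, B is a knave, C is a knight, D is a knave, E is a knight, F is a knave, and G is a knight.

As a knight, A's statement "at least one of the following is true: C is a knave; G is a knight" should be True; it is.
B (knave): "it is not true that E is a knight" — false. ✓
C is a knight, and the claim "G is a knave if and only if B is a knight" is indeed True.
D is a knave, and the claim "A is a knave" is indeed false.
E is a knight, so "C is a knight" must be True — and it is.
F is a knave, so "it is not true that D is a knave" must be false — and it is.
G (knight): "it is false that E and F are the same type" — True. ✓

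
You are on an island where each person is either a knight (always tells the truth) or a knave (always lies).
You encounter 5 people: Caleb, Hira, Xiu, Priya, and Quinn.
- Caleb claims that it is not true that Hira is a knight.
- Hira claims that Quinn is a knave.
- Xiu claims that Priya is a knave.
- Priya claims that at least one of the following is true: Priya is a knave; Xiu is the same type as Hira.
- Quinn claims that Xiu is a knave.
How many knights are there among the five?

The unique consistent assignment is Caleb=knight, Hira=knave, Xiu=knave, Priya=knight, Quinn=knight.
That has 3 knights.

3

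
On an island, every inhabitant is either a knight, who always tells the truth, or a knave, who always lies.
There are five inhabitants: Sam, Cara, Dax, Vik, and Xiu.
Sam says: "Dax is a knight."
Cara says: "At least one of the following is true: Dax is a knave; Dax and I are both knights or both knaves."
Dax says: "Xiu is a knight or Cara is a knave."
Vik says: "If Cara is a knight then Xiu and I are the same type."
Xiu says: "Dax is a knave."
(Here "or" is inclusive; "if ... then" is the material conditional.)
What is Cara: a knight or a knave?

Consistent assignments: {Sam=knight, Cara=knave, Dax=knight, Vik=knight, Xiu=knave}
In every consistent assignment, Cara is a knave.

Cara is a knave.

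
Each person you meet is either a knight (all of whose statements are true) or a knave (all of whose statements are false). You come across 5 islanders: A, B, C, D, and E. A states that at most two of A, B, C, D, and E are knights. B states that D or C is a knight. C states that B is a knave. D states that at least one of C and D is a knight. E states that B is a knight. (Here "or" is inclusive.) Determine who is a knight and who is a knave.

A is a knave, B is a knight, C is a knave, D is a knight, and E is a knight.

Suppose A is a knight. Then A's statement "at most two of A, B, C, D, and E are knights" would have to be true. Checking the 16 ways to assign the others, none is consistent with every speaker.
(For instance, with B=knight, C=knave, D=knight, E=knight, A's claim "at most two of A, B, C, D, and E are knights" comes out false where it would need to be true.)
So A must be a knave, making "at most two of A, B, C, D, and E are knights" false. Taking A=knave, B=knight, C=knave, D=knight, E=knight, each remaining statement checks out:
  B (knight): "D or C is a knight" — true. ✓
  C (knave): "B is a knave" — false. ✓
  D (knight): "at least one of C and D is a knight" — true. ✓
  E (knight): "B is a knight" — true. ✓
This is the unique consistent assignment.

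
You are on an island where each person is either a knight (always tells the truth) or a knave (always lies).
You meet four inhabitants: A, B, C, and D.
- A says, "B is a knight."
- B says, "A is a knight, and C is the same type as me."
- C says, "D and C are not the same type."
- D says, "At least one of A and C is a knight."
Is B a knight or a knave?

B is a knave.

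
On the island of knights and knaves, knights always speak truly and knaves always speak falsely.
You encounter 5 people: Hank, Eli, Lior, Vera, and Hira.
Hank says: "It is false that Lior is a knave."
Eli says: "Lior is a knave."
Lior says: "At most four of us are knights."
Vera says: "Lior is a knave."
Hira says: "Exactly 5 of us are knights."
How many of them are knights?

2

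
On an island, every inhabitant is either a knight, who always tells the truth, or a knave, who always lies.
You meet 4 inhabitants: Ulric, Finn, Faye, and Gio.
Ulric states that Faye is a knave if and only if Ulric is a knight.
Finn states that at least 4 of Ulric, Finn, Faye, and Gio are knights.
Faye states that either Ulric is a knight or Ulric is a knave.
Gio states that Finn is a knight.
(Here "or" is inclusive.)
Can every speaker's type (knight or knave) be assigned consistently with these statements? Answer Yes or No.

Checking all 16 assignments, each has at least one speaker whose statement's truth value contradicts their type.

No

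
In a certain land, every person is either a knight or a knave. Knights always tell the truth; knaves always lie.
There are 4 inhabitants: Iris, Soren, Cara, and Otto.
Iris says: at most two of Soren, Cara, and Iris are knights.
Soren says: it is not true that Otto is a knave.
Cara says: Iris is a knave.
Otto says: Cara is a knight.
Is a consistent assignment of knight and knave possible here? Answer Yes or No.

Yes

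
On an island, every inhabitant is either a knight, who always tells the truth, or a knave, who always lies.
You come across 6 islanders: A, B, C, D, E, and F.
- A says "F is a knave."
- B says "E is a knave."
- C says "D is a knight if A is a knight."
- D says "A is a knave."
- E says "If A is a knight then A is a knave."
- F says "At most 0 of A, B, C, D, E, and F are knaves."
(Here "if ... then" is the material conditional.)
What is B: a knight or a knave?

B is a knight.

Consistent assignments: {A=knight, B=knight, C=knave, D=knave, E=knave, F=knave}
In every consistent assignment, B is a knight.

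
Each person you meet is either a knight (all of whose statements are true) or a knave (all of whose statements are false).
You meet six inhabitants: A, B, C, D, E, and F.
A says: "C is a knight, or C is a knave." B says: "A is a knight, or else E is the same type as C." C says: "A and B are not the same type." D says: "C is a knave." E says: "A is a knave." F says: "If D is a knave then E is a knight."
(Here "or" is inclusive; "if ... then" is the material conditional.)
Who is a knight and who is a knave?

A is a knight, B is a knight, C is a knave, D is a knight, E is a knave, and F is a knight.

A is a knight, so "C is a knight, or C is a knave" must be true — and it is.
As a knight, B's statement "A is a knight, or else E is the same type as C" should be true; it is.
C (knave): "A and B are not the same type" — False. ✓
D (knight): "C is a knave" — true. ✓
Since E is a knave, "A is a knave" needs to be False, which holds.
F is a knight, so "if D is a knave then E is a knight" must be true — and it is.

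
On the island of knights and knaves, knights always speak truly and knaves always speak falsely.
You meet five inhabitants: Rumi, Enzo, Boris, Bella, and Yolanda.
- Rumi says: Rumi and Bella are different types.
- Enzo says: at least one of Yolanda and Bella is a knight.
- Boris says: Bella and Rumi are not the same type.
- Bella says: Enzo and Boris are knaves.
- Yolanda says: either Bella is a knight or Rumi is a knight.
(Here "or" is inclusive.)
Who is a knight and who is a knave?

Rumi is a knight, Enzo is a knight, Boris is a knight, Bella is a knave, and Yolanda is a knight.

Rumi is a knight, so "Rumi and Bella are different types" must be true — and it is.
Since Enzo is a knight, "at least one of Yolanda and Bella is a knight" needs to be true, which holds.
Boris is a knight, so "Bella and Rumi are not the same type" must be true — and it is.
Bella is a knave, so "Enzo and Boris are knaves" must be False — and it is.
As a knight, Yolanda's statement "either Bella is a knight or Rumi is a knight" should be true; it is.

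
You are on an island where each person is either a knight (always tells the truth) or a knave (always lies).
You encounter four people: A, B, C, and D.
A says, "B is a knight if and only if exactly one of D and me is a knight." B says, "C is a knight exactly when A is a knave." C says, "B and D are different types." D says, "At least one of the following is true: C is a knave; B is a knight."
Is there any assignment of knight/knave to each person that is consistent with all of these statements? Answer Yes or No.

No

Checking all 16 assignments, each has at least one speaker whose statement's truth value contradicts their type.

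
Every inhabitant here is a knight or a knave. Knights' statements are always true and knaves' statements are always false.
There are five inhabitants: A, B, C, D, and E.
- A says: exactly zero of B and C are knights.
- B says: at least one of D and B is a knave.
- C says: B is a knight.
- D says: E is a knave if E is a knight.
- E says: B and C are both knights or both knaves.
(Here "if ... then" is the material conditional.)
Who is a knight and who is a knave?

Suppose A is a knight. Then A's statement "exactly zero of B and C are knights" would have to be true. Checking the 16 ways to assign the others, none is consistent with every speaker.
(For instance, with B=knight, C=knight, D=knave, E=knight, A's claim "exactly zero of B and C are knights" comes out false where it would need to be true.)
So A must be a knave, making "exactly zero of B and C are knights" false. Taking A=knave, B=knight, C=knight, D=knave, E=knight, each remaining statement checks out:
  B (knight): "at least one of D and B is a knave" — true. ✓
  C (knight): "B is a knight" — true. ✓
  D (knave): "E is a knave if E is a knight" — false. ✓
  E (knight): "B and C are both knights or both knaves" — true. ✓
This is the unique consistent assignment.

A is a knave, B is a knight, C is a knight, D is a knave, and E is a knight.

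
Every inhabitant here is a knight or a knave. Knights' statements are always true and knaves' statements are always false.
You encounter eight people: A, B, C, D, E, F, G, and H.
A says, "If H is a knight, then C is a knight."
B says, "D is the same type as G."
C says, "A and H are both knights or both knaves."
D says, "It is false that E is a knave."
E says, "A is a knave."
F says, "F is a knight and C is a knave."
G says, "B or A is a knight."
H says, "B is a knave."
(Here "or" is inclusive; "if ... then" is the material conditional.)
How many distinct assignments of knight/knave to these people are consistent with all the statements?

3

Consistent assignments:
  A=knight, B=knave, C=knight, D=knave, E=knave, F=knave, G=knight, H=knight
  A=knave, B=knave, C=knave, D=knight, E=knight, F=knight, G=knave, H=knight
  A=knave, B=knave, C=knave, D=knight, E=knight, F=knave, G=knave, H=knight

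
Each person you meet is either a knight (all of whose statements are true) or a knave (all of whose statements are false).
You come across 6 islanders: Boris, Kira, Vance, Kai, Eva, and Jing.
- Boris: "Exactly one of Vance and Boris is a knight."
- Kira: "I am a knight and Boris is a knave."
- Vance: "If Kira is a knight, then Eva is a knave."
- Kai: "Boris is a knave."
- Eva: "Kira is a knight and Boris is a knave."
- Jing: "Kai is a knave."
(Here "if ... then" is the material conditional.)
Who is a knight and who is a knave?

Boris is a knave, so "exactly one of Vance and Boris is a knight" must be False — and it is.
Kira is a knight; "I am a knight and Boris is a knave" is true, as required.
As a knave, Vance's statement "if Kira is a knight, then Eva is a knave" should be False; it is.
Kai is a knight, so "Boris is a knave" must be true — and it is.
Eva is a knight; "Kira is a knight and Boris is a knave" is true, as required.
As a knave, Jing's statement "Kai is a knave" should be False; it is.

Boris is a knave, Kira is a knight, Vance is a knave, Kai is a knight, Eva is a knight, and Jing is a knave.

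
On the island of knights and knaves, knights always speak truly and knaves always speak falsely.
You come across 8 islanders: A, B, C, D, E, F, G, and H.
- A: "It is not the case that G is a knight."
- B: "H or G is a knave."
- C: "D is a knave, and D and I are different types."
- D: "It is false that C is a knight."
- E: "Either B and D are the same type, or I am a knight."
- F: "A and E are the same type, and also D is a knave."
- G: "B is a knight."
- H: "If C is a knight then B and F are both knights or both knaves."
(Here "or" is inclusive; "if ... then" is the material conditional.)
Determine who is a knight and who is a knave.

Knights: B, C, E, and G. Knaves: A, D, F, and H.

Since A is a knave, "it is not the case that G is a knight" needs to be false, which holds.
B is a knight, and the claim "H or G is a knave" is indeed true.
C is a knight; "D is a knave, and D and I are different types" is true, as required.
D is a knave, and the claim "it is false that C is a knight" is indeed false.
E is a knight; "either B and D are the same type, or I am a knight" is true, as required.
F is a knave; "A and E are the same type, and also D is a knave" is false, as required.
G is a knight, and the claim "B is a knight" is indeed true.
H is a knave, so "if C is a knight then B and F are both knights or both knaves" must be false — and it is.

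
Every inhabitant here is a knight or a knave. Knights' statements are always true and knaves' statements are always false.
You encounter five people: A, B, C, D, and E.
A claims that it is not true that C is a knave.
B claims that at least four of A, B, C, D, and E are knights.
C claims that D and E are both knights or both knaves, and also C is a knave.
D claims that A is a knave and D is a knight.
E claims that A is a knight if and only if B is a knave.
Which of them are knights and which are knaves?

Knights: D. Knaves: A, B, C, and E.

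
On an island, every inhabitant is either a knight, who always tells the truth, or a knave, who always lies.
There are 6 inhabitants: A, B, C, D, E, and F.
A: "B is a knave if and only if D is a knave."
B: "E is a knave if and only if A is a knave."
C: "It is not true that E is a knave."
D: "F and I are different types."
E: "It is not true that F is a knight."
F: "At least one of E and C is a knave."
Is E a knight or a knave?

E is a knight.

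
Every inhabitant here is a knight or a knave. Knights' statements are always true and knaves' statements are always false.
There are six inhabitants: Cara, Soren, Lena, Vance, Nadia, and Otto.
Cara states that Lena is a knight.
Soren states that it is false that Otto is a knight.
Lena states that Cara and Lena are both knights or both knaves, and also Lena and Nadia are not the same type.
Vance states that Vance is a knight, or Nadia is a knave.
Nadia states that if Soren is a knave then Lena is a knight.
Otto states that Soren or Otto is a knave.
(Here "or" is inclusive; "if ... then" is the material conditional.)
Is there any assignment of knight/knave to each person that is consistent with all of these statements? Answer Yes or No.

Yes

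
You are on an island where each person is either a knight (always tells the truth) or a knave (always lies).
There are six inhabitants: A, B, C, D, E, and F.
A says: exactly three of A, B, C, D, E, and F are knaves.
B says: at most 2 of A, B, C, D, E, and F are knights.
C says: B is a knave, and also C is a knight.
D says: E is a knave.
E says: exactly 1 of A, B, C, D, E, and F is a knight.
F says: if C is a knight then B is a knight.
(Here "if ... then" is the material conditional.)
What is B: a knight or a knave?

Consistent assignments: {A=knight, B=knave, C=knight, D=knight, E=knave, F=knave}; {A=knight, B=knave, C=knave, D=knight, E=knave, F=knight}
In every consistent assignment, B is a knave.

B is a knave.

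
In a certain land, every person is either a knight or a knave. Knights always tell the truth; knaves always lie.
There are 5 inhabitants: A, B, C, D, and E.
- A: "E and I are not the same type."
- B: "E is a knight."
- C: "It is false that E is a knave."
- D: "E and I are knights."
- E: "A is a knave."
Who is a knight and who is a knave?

Suppose A is a knave. Then A's statement "E and I are not the same type" would have to be false. Checking the 16 ways to assign the others, none is consistent with every speaker.
(For instance, with B=knave, C=knave, D=knave, E=knave, E's claim "A is a knave" comes out true where it would need to be false.)
So A must be a knight, making "E and I are not the same type" true. Taking A=knight, B=knave, C=knave, D=knave, E=knave, each remaining statement checks out:
  B (knave): "E is a knight" — false. ✓
  C (knave): "it is false that E is a knave" — false. ✓
  D (knave): "E and I are knights" — false. ✓
  E (knave): "A is a knave" — false. ✓
This is the unique consistent assignment.

A is a knight, B is a knave, C is a knave, D is a knave, and E is a knave.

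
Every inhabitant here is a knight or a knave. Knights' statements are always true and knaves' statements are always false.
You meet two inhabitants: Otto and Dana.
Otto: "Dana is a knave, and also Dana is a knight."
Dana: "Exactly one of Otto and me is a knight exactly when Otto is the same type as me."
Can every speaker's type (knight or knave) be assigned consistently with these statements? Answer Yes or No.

Yes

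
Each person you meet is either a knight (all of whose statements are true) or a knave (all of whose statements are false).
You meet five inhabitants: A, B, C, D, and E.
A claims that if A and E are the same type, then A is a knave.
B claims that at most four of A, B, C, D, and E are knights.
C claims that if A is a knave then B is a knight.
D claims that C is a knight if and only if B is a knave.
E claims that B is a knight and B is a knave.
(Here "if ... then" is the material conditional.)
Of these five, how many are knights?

The unique consistent assignment is A=knight, B=knight, C=knight, D=knave, E=knave.
That has 3 knights.

3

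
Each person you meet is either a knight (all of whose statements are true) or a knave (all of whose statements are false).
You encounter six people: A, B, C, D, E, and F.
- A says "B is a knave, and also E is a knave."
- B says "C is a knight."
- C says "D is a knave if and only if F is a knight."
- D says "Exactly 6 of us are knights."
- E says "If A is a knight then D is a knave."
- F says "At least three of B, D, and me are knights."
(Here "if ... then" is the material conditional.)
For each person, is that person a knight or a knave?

A is a knave, and the claim "B is a knave, and also E is a knave" is indeed false.
Since B is a knave, "C is a knight" needs to be false, which holds.
Since C is a knave, "D is a knave if and only if F is a knight" needs to be false, which holds.
As a knave, D's statement "exactly 6 of us are knights" should be false; it is.
E is a knight; "if A is a knight then D is a knave" is true, as required.
F is a knave, and the claim "at least three of B, D, and me are knights" is indeed false.

Knights: E. Knaves: A, B, C, D, and F.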